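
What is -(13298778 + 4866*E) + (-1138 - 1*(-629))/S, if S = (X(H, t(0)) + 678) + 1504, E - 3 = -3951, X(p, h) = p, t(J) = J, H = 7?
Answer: 12941783401/2189 ≈ 5.9122e+6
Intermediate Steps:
E = -3948 (E = 3 - 3951 = -3948)
S = 2189 (S = (7 + 678) + 1504 = 685 + 1504 = 2189)
-(13298778 + 4866*E) + (-1138 - 1*(-629))/S = -4866/(1/(-3948 + 2733)) + (-1138 - 1*(-629))/2189 = -4866/(1/(-1215)) + (-1138 + 629)*(1/2189) = -4866/(-1/1215) - 509*1/2189 = -4866*(-1215) - 509/2189 = 5912190 - 509/2189 = 12941783401/2189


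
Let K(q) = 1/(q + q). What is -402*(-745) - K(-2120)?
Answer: 1269837601/4240 ≈ 2.9949e+5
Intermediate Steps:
K(q) = 1/(2*q)
-402*(-745) - K(-2120) = -402*(-745) - 1/(2*(-2120)) = 299490 - (-1)/(2*2120) = 299490 - 1*(-1/4240) = 299490 + 1/4240 = 1269837601/4240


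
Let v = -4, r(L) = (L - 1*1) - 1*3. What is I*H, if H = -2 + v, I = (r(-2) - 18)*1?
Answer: 144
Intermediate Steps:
r(L) = -4 + L (r(L) = (L - 1) - 3 = (-1 + L) - 3 = -4 + L)
I = -24 (I = ((-4 - 2) - 18)*1 = (-6 - 18)*1 = -24*1 = -24)
H = -6 (H = -2 - 4 = -6)
I*H = -24*(-6) = 144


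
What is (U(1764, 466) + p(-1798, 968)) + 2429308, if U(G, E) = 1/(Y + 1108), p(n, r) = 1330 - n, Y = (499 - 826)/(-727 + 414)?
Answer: 844373941429/347131 ≈ 2.4324e+6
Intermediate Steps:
Y = 327/313 (Y = -327/(-313) = -327*(-1/313) = 327/313 ≈ 1.0447)
U(G, E) = 313/347131 (U(G, E) = 1/(327/313 + 1108) = 1/(347131/313) = 313/347131)
(U(1764, 466) + p(-1798, 968)) + 2429308 = (313/347131 + (1330 - 1*(-1798))) + 2429308 = (313/347131 + (1330 + 1798)) + 2429308 = (313/347131 + 3128) + 2429308 = 1085826081/347131 + 2429308 = 844373941429/347131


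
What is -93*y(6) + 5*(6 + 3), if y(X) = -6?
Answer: 603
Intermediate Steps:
-93*y(6) + 5*(6 + 3) = -93*(-6) + 5*(6 + 3) = 558 + 5*9 = 558 + 45 = 603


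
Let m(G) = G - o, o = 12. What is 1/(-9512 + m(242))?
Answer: -1/9282 ≈ -0.00010774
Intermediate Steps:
m(G) = -12 + G (m(G) = G - 1*12 = G - 12 = -12 + G)
1/(-9512 + m(242)) = 1/(-9512 + (-12 + 242)) = 1/(-9512 + 230) = 1/(-9282) = -1/9282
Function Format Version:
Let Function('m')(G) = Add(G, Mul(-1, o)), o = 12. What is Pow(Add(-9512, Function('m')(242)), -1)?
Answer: Rational(-1, 9282) ≈ -0.00010774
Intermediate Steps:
Function('m')(G) = Add(-12, G) (Function('m')(G) = Add(G, Mul(-1, 12)) = Add(G, -12) = Add(-12, G))
Pow(Add(-9512, Function('m')(242)), -1) = Pow(Add(-9512, Add(-12, 242)), -1) = Pow(Add(-9512, 230), -1) = Pow(-9282, -1) = Rational(-1, 9282)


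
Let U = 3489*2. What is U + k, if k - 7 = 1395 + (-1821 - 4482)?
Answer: 2077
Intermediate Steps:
U = 6978
k = -4901 (k = 7 + (1395 + (-1821 - 4482)) = 7 + (1395 - 6303) = 7 - 4908 = -4901)
U + k = 6978 - 4901 = 2077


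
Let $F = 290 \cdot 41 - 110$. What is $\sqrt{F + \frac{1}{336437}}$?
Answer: $\frac{\sqrt{1333376491871257}}{336437} \approx 108.54$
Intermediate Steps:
$F = 11780$ ($F = 11890 - 110 = 11780$)
$\sqrt{F + \frac{1}{336437}} = \sqrt{11780 + \frac{1}{336437}} = \sqrt{\frac{3963227861}{336437}} = \frac{\sqrt{1333376491871257}}{336437}$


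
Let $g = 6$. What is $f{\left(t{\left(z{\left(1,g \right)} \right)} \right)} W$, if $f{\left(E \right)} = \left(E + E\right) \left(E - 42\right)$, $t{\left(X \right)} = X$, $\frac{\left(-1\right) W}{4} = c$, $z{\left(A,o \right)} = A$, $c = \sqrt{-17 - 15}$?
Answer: $1312 i \sqrt{2} \approx 1855.4 i$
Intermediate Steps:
$c = 4 i \sqrt{2}$ ($c = \sqrt{-32} = 4 i \sqrt{2} \approx 5.6569 i$)
$W = - 16 i \sqrt{2}$ ($W = - 4 \cdot 4 i \sqrt{2} = - 16 i \sqrt{2} \approx - 22.627 i$)
$f{\left(E \right)} = 2 E \left(-42 + E\right)$
$f{\left(t{\left(z{\left(1,g \right)} \right)} \right)} W = 2 \cdot 1 \left(-42 + 1\right) \left(- 16 i \sqrt{2}\right) = 2 \cdot 1 \left(-41\right) \left(- 16 i \sqrt{2}\right) = - 82 \left(- 16 i \sqrt{2}\right) = 1312 i \sqrt{2}$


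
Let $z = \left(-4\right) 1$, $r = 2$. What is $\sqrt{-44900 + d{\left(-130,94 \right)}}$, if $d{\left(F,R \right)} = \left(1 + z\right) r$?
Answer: $i \sqrt{44906} \approx 211.91 i$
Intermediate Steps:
$z = -4$
$d{\left(F,R \right)} = -6$ ($d{\left(F,R \right)} = \left(1 - 4\right) 2 = \left(-3\right) 2 = -6$)
$\sqrt{-44900 + d{\left(-130,94 \right)}} = \sqrt{-44900 - 6} = \sqrt{-44906} = i \sqrt{44906}$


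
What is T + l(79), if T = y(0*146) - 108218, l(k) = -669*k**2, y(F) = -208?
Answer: -4283655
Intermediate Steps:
T = -108426 (T = -208 - 108218 = -108426)
T + l(79) = -108426 - 669*79**2 = -108426 - 669*6241 = -108426 - 4175229 = -4283655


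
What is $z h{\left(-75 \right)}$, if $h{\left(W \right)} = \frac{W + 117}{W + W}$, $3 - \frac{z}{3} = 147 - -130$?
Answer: $\frac{5754}{25} \approx 230.16$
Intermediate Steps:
$z = -822$ ($z = 9 - 3 \left(147 - -130\right) = 9 - 3 \left(147 + 130\right) = 9 - 831 = -822$)
$h{\left(W \right)} = \frac{117 + W}{2 W}$
$z h{\left(-75 \right)} = - 822 \frac{117 - 75}{2 \left(-75\right)} = - 822 \cdot \frac{1}{2} \left(- \frac{1}{75}\right) 42 = \left(-822\right) \left(- \frac{7}{25}\right) = \frac{5754}{25}$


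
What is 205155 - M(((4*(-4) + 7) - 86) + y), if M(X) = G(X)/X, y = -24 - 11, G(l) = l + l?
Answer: 205153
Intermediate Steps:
G(l) = 2*l
y = -35
M(X) = 2 (M(X) = (2*X)/X = 2)
205155 - M(((4*(-4) + 7) - 86) + y) = 205155 - 1*2 = 205155 - 2 = 205153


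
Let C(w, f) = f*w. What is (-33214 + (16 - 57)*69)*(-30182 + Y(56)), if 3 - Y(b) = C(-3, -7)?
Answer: 1088498600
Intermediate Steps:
Y(b) = -18 (Y(b) = 3 - (-7)*(-3) = 3 - 1*21 = 3 - 21 = -18)
(-33214 + (16 - 57)*69)*(-30182 + Y(56)) = (-33214 + (16 - 57)*69)*(-30182 - 18) = (-33214 - 41*69)*(-30200) = (-33214 - 2829)*(-30200) = -36043*(-30200) = 1088498600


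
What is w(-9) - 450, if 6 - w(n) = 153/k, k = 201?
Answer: -29799/67 ≈ -444.76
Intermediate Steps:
w(n) = 351/67 (w(n) = 6 - 153/201 = 6 - 1*51/67 = 6 - 51/67 = 351/67)
w(-9) - 450 = 351/67 - 450 = -29799/67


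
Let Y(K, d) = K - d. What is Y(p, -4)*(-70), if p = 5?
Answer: -630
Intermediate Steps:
Y(p, -4)*(-70) = (5 - 1*(-4))*(-70) = (5 + 4)*(-70) = 9*(-70) = -630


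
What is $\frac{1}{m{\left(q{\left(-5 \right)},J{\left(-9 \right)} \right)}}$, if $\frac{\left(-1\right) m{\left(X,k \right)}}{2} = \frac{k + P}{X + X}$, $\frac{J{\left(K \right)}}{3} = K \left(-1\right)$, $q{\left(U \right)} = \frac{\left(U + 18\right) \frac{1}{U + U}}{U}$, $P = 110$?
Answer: $- \frac{13}{6850} \approx -0.0018978$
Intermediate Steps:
$q{\left(U \right)} = \frac{18 + U}{2 U^{2}}$ ($q{\left(U \right)} = \frac{\left(18 + U\right) \frac{1}{2 U}}{U} = \frac{\frac{1}{2} \frac{1}{U} \left(18 + U\right)}{U} = \frac{18 + U}{2 U^{2}}$)
$J{\left(K \right)} = - 3 K$ ($J{\left(K \right)} = 3 K \left(-1\right) = 3 \left(- K\right) = - 3 K$)
$m{\left(X,k \right)} = - \frac{110 + k}{X}$ ($m{\left(X,k \right)} = - 2 \frac{k + 110}{X + X} = - 2 \frac{110 + k}{2 X} = - \frac{110 + k}{X}$)
$\frac{1}{m{\left(q{\left(-5 \right)},J{\left(-9 \right)} \right)}} = \frac{1}{\frac{1}{\frac{1}{2} \cdot \frac{1}{25} \left(18 - 5\right)} \left(-110 - \left(-3\right) \left(-9\right)\right)} = \frac{1}{\frac{1}{\frac{1}{2} \cdot \frac{1}{25} \cdot 13} \left(-110 - 27\right)} = \frac{1}{\frac{1}{\frac{13}{50}} \left(-110 - 27\right)} = \frac{1}{\frac{50}{13} \left(-137\right)} = \frac{1}{- \frac{6850}{13}} = - \frac{13}{6850}$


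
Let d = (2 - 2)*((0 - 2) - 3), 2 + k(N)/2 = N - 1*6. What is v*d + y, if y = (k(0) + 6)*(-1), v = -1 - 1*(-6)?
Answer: 10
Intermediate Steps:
k(N) = -16 + 2*N (k(N) = -4 + 2*(N - 1*6) = -4 + 2*(N - 6) = -4 + 2*(-6 + N) = -4 + (-12 + 2*N) = -16 + 2*N)
v = 5 (v = -1 + 6 = 5)
d = 0 (d = 0*(-2 - 3) = 0*(-5) = 0)
y = 10 (y = ((-16 + 2*0) + 6)*(-1) = ((-16 + 0) + 6)*(-1) = (-16 + 6)*(-1) = -10*(-1) = 10)
v*d + y = 5*0 + 10 = 0 + 10 = 10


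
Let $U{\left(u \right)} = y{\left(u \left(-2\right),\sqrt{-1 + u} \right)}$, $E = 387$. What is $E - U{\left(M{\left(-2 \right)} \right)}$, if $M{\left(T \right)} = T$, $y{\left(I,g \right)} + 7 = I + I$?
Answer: $386$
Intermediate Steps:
$y{\left(I,g \right)} = -7 + 2 I$ ($y{\left(I,g \right)} = -7 + \left(I + I\right) = -7 + 2 I$)
$U{\left(u \right)} = -7 - 4 u$ ($U{\left(u \right)} = -7 + 2 u \left(-2\right) = -7 + 2 \left(- 2 u\right) = -7 - 4 u$)
$E - U{\left(M{\left(-2 \right)} \right)} = 387 - \left(-7 - -8\right) = 387 - \left(-7 + 8\right) = 387 - 1 = 386$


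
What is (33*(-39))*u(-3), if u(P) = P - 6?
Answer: 11583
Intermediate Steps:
u(P) = -6 + P
(33*(-39))*u(-3) = (33*(-39))*(-6 - 3) = -1287*(-9) = 11583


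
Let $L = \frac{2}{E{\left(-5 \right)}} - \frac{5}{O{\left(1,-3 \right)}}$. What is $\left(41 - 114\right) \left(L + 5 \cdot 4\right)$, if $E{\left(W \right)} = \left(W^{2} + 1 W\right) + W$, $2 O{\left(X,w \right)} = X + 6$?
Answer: $- \frac{143372}{105} \approx -1365.4$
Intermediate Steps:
$O{\left(X,w \right)} = 3 + \frac{X}{2}$ ($O{\left(X,w \right)} = \frac{X + 6}{2} = \frac{6 + X}{2} = 3 + \frac{X}{2}$)
$E{\left(W \right)} = W^{2} + 2 W$ ($E{\left(W \right)} = \left(W^{2} + W\right) + W = \left(W + W^{2}\right) + W = W^{2} + 2 W$)
$L = - \frac{136}{105}$ ($L = \frac{2}{\left(-5\right) \left(2 - 5\right)} - \frac{5}{3 + \frac{1}{2} \cdot 1} = \frac{2}{\left(-5\right) \left(-3\right)} - \frac{5}{3 + \frac{1}{2}} = \frac{2}{15} - \frac{5}{\frac{7}{2}} = 2 \cdot \frac{1}{15} - \frac{10}{7} = \frac{2}{15} - \frac{10}{7} = - \frac{136}{105} \approx -1.2952$)
$\left(41 - 114\right) \left(L + 5 \cdot 4\right) = \left(41 - 114\right) \left(- \frac{136}{105} + 5 \cdot 4\right) = - 73 \left(- \frac{136}{105} + 20\right) = \left(-73\right) \frac{1964}{105} = - \frac{143372}{105}$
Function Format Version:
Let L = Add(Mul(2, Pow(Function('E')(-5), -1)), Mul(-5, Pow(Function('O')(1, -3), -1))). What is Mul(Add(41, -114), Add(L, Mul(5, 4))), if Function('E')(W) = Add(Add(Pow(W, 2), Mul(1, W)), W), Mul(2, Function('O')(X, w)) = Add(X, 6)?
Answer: Rational(-143372, 105) ≈ -1365.4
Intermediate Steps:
Function('O')(X, w) = Add(3, Mul(Rational(1, 2), X)) (Function('O')(X, w) = Mul(Rational(1, 2), Add(X, 6)) = Mul(Rational(1, 2), Add(6, X)) = Add(3, Mul(Rational(1, 2), X)))
Function('E')(W) = Add(Pow(W, 2), Mul(2, W)) (Function('E')(W) = Add(Add(Pow(W, 2), W), W) = Add(Add(W, Pow(W, 2)), W) = Add(Pow(W, 2), Mul(2, W)))
L = Rational(-136, 105) (L = Add(Mul(2, Pow(Mul(-5, Add(2, -5)), -1)), Mul(-5, Pow(Add(3, Mul(Rational(1, 2), 1)), -1))) = Add(Mul(2, Pow(Mul(-5, -3), -1)), Mul(-5, Pow(Add(3, Rational(1, 2)), -1))) = Add(Mul(2, Pow(15, -1)), Mul(-5, Pow(Rational(7, 2), -1))) = Add(Mul(2, Rational(1, 15)), Mul(-5, Rational(2, 7))) = Add(Rational(2, 15), Rational(-10, 7)) = Rational(-136, 105) ≈ -1.2952)
Mul(Add(41, -114), Add(L, Mul(5, 4))) = Mul(Add(41, -114), Add(Rational(-136, 105), Mul(5, 4))) = Mul(-73, Add(Rational(-136, 105), 20)) = Mul(-73, Rational(1964, 105)) = Rational(-143372, 105)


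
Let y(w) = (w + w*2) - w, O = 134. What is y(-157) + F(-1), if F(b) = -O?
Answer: -448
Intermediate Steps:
y(w) = 2*w (y(w) = (w + 2*w) - w = 3*w - w = 2*w)
F(b) = -134 (F(b) = -1*134 = -134)
y(-157) + F(-1) = 2*(-157) - 134 = -314 - 134 = -448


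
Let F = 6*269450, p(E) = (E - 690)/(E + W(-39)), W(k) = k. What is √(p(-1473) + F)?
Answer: √232805006/12 ≈ 1271.5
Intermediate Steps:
p(E) = (-690 + E)/(-39 + E) (p(E) = (E - 690)/(E - 39) = (-690 + E)/(-39 + E))
F = 1616700
√(p(-1473) + F) = √((-690 - 1473)/(-39 - 1473) + 1616700) = √(-2163/(-1512) + 1616700) = √(-1/1512*(-2163) + 1616700) = √(103/72 + 1616700) = √(116402503/72) = √232805006/12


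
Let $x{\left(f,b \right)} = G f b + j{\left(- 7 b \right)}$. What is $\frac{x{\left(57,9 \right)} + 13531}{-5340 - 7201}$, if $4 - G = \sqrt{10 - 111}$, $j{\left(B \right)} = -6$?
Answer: $- \frac{15577}{12541} + \frac{513 i \sqrt{101}}{12541} \approx -1.2421 + 0.4111 i$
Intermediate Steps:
$G = 4 - i \sqrt{101}$ ($G = 4 - \sqrt{10 - 111} = 4 - \sqrt{-101} = 4 - i \sqrt{101} \approx 4.0 - 10.05 i$)
$x{\left(f,b \right)} = -6 + b f \left(4 - i \sqrt{101}\right)$ ($x{\left(f,b \right)} = \left(4 - i \sqrt{101}\right) f b - 6 = f \left(4 - i \sqrt{101}\right) b - 6 = b f \left(4 - i \sqrt{101}\right) - 6 = -6 + b f \left(4 - i \sqrt{101}\right)$)
$\frac{x{\left(57,9 \right)} + 13531}{-5340 - 7201} = \frac{\left(-6 + 9 \cdot 57 \left(4 - i \sqrt{101}\right)\right) + 13531}{-5340 - 7201} = \frac{\left(-6 + \left(2052 - 513 i \sqrt{101}\right)\right) + 13531}{-12541} = \left(\left(2046 - 513 i \sqrt{101}\right) + 13531\right) \left(- \frac{1}{12541}\right) = \left(15577 - 513 i \sqrt{101}\right) \left(- \frac{1}{12541}\right) = - \frac{15577}{12541} + \frac{513 i \sqrt{101}}{12541}$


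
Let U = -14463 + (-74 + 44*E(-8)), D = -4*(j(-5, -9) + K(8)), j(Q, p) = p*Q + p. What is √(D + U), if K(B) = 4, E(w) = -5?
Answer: I*√14917 ≈ 122.14*I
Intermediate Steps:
j(Q, p) = p + Q*p (j(Q, p) = Q*p + p = p + Q*p)
D = -160 (D = -4*(-9*(1 - 5) + 4) = -4*(-9*(-4) + 4) = -4*(36 + 4) = -4*40 = -160)
U = -14757 (U = -14463 + (-74 + 44*(-5)) = -14463 + (-74 - 220) = -14463 - 294 = -14757)
√(D + U) = √(-160 - 14757) = √(-14917) = I*√14917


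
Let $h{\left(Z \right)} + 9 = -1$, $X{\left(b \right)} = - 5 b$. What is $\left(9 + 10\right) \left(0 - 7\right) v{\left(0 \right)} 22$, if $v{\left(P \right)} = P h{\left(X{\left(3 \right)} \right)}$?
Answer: $0$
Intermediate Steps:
$h{\left(Z \right)} = -10$ ($h{\left(Z \right)} = -9 - 1 = -10$)
$v{\left(P \right)} = - 10 P$ ($v{\left(P \right)} = P \left(-10\right) = - 10 P$)
$\left(9 + 10\right) \left(0 - 7\right) v{\left(0 \right)} 22 = \left(9 + 10\right) \left(0 - 7\right) \left(\left(-10\right) 0\right) 22 = 19 \left(-7\right) 0 \cdot 22 = \left(-133\right) 0 \cdot 22 = 0 \cdot 22 = 0$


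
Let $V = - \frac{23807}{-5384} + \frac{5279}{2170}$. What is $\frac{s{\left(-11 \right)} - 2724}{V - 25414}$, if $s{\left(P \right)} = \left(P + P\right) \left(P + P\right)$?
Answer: $\frac{13085273600}{148419397297} \approx 0.088164$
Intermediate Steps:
$s{\left(P \right)} = 4 P^{2}$ ($s{\left(P \right)} = 2 P 2 P = 4 P^{2}$)
$V = \frac{40041663}{5841640}$ ($V = \left(-23807\right) \left(- \frac{1}{5384}\right) + 5279 \cdot \frac{1}{2170} = \frac{23807}{5384} + \frac{5279}{2170} = \frac{40041663}{5841640} \approx 6.8545$)
$\frac{s{\left(-11 \right)} - 2724}{V - 25414} = \frac{4 \left(-11\right)^{2} - 2724}{\frac{40041663}{5841640} - 25414} = \frac{4 \cdot 121 - 2724}{- \frac{148419397297}{5841640}} = \left(484 - 2724\right) \left(- \frac{5841640}{148419397297}\right) = \left(-2240\right) \left(- \frac{5841640}{148419397297}\right) = \frac{13085273600}{148419397297}$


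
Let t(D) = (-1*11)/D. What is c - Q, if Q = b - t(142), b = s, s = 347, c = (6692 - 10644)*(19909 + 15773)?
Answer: -20024216773/142 ≈ -1.4102e+8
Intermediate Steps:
c = -141015264 (c = -3952*35682 = -141015264)
t(D) = -11/D
b = 347
Q = 49285/142 (Q = 347 - (-11)/142 = 347 - 1*(-11/142) = 347 + 11/142 = 49285/142 ≈ 347.08)
c - Q = -141015264 - 1*49285/142 = -141015264 - 49285/142 = -20024216773/142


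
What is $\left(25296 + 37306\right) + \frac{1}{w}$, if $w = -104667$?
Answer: $\frac{6552363533}{104667} \approx 62602.0$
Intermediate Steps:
$\left(25296 + 37306\right) + \frac{1}{w} = \left(25296 + 37306\right) + \frac{1}{-104667} = 62602 - \frac{1}{104667} = \frac{6552363533}{104667}$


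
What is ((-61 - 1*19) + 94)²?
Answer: 196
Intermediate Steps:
((-61 - 1*19) + 94)² = ((-61 - 19) + 94)² = (-80 + 94)² = 14² = 196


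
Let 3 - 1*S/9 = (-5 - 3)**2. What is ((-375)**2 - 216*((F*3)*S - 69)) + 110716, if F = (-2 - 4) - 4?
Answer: -3291275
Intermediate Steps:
S = -549 (S = 27 - 9*(-5 - 3)**2 = 27 - 9*(-8)**2 = 27 - 9*64 = 27 - 576 = -549)
F = -10 (F = -6 - 4 = -10)
((-375)**2 - 216*((F*3)*S - 69)) + 110716 = ((-375)**2 - 216*(-10*3*(-549) - 69)) + 110716 = (140625 - 216*(-30*(-549) - 69)) + 110716 = (140625 - 216*(16470 - 69)) + 110716 = (140625 - 216*16401) + 110716 = (140625 - 3542616) + 110716 = -3401991 + 110716 = -3291275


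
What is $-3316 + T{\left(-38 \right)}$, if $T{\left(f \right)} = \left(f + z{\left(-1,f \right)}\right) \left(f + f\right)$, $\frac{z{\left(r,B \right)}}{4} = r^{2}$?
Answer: $-732$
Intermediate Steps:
$z{\left(r,B \right)} = 4 r^{2}$
$T{\left(f \right)} = 2 f \left(4 + f\right)$ ($T{\left(f \right)} = \left(f + 4 \left(-1\right)^{2}\right) \left(f + f\right) = \left(f + 4 \cdot 1\right) 2 f = \left(f + 4\right) 2 f = \left(4 + f\right) 2 f = 2 f \left(4 + f\right)$)
$-3316 + T{\left(-38 \right)} = -3316 + 2 \left(-38\right) \left(4 - 38\right) = -3316 + 2 \left(-38\right) \left(-34\right) = -3316 + 2584 = -732$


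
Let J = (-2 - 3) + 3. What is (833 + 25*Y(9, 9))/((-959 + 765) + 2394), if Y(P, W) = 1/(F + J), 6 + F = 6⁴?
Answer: 97539/257600 ≈ 0.37864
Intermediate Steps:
J = -2 (J = -5 + 3 = -2)
F = 1290 (F = -6 + 6⁴ = -6 + 1296 = 1290)
Y(P, W) = 1/1288 (Y(P, W) = 1/(1290 - 2) = 1/1288)
(833 + 25*Y(9, 9))/((-959 + 765) + 2394) = (833 + 25*(1/1288))/((-959 + 765) + 2394) = (833 + 25/1288)/(-194 + 2394) = (1072929/1288)/2200 = (1072929/1288)*(1/2200) = 97539/257600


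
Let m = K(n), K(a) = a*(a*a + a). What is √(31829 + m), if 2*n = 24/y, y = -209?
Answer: √60730685191781/43681 ≈ 178.41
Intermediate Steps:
n = -12/209 (n = (24/(-209))/2 = (24*(-1/209))/2 = (½)*(-24/209) = -12/209 ≈ -0.057416)
K(a) = a*(a + a²) (K(a) = a*(a² + a) = a*(a + a²))
m = 28368/9129329 (m = (-12/209)²*(1 - 12/209) = (144/43681)*(197/209) = 28368/9129329 ≈ 0.0031073)
√(31829 + m) = √(31829 + 28368/9129329) = √(290577441109/9129329) = √60730685191781/43681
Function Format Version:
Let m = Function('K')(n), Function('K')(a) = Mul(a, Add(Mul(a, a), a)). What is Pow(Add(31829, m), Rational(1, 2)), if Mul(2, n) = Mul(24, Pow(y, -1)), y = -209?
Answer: Mul(Rational(1, 43681), Pow(60730685191781, Rational(1, 2))) ≈ 178.41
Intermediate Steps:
n = Rational(-12, 209) (n = Mul(Rational(1, 2), Mul(24, Pow(-209, -1))) = Mul(Rational(1, 2), Mul(24, Rational(-1, 209))) = Mul(Rational(1, 2), Rational(-24, 209)) = Rational(-12, 209) ≈ -0.057416)
Function('K')(a) = Mul(a, Add(a, Pow(a, 2))) (Function('K')(a) = Mul(a, Add(Pow(a, 2), a)) = Mul(a, Add(a, Pow(a, 2))))
m = Rational(28368, 9129329) (m = Mul(Pow(Rational(-12, 209), 2), Add(1, Rational(-12, 209))) = Mul(Rational(144, 43681), Rational(197, 209)) = Rational(28368, 9129329) ≈ 0.0031073)
Pow(Add(31829, m), Rational(1, 2)) = Pow(Add(31829, Rational(28368, 9129329)), Rational(1, 2)) = Pow(Rational(290577441109, 9129329), Rational(1, 2)) = Mul(Rational(1, 43681), Pow(60730685191781, Rational(1, 2)))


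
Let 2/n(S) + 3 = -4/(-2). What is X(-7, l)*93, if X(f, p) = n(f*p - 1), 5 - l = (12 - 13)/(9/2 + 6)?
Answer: -186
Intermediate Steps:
l = 107/21 (l = 5 - (12 - 13)/(9/2 + 6) = 5 - (-1)/(9*(1/2) + 6) = 5 - (-1)/(9/2 + 6) = 5 - (-1)/21/2 = 5 - (-1)*2/21 = 5 - 1*(-2/21) = 5 + 2/21 = 107/21 ≈ 5.0952)
n(S) = -2 (n(S) = 2/(-3 - 4/(-2)) = 2/(-3 - 4*(-1/2)) = 2/(-3 + 2) = 2/(-1) = 2*(-1) = -2)
X(f, p) = -2
X(-7, l)*93 = -2*93 = -186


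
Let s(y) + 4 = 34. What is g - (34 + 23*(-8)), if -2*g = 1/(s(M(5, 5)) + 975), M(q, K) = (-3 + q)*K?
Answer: 301499/2010 ≈ 150.00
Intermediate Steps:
M(q, K) = K*(-3 + q)
s(y) = 30 (s(y) = -4 + 34 = 30)
g = -1/2010 (g = -1/(2*(30 + 975)) = -1/2/1005 = -1/2*1/1005 = -1/2010 ≈ -0.00049751)
g - (34 + 23*(-8)) = -1/2010 - (34 + 23*(-8)) = -1/2010 - (34 - 184) = -1/2010 - 1*(-150) = -1/2010 + 150 = 301499/2010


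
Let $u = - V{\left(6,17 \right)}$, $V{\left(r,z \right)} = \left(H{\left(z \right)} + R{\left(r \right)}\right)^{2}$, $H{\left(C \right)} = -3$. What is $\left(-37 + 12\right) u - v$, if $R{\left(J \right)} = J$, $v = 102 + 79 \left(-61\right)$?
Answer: $4942$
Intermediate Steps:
$v = -4717$ ($v = 102 - 4819 = -4717$)
$V{\left(r,z \right)} = \left(-3 + r\right)^{2}$
$u = -9$ ($u = - \left(-3 + 6\right)^{2} = - 3^{2} = \left(-1\right) 9 = -9$)
$\left(-37 + 12\right) u - v = \left(-37 + 12\right) \left(-9\right) - -4717 = \left(-25\right) \left(-9\right) + 4717 = 225 + 4717 = 4942$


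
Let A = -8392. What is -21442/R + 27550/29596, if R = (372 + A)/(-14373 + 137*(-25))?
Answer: -1411793017967/29669990 ≈ -47583.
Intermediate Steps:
R = 4010/8899 (R = (372 - 8392)/(-14373 + 137*(-25)) = -8020/(-14373 - 3425) = -8020/(-17798) = -8020*(-1/17798) = 4010/8899 ≈ 0.45061)
-21442/R + 27550/29596 = -21442/4010/8899 + 27550/29596 = -21442*8899/4010 + 27550*(1/29596) = -95406179/2005 + 13775/14798 = -1411793017967/29669990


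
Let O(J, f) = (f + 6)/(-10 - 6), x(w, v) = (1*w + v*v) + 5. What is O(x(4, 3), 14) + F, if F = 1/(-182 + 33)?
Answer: -749/596 ≈ -1.2567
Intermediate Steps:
x(w, v) = 5 + w + v**2 (x(w, v) = (w + v**2) + 5 = 5 + w + v**2)
F = -1/149 (F = 1/(-149) = -1/149 ≈ -0.0067114)
O(J, f) = -3/8 - f/16 (O(J, f) = (6 + f)/(-16) = (6 + f)*(-1/16) = -3/8 - f/16)
O(x(4, 3), 14) + F = (-3/8 - 1/16*14) - 1/149 = (-3/8 - 7/8) - 1/149 = -5/4 - 1/149 = -749/596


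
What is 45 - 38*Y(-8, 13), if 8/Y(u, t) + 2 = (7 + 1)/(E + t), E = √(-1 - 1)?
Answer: 21823/83 - 608*I*√2/83 ≈ 262.93 - 10.36*I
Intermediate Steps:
E = I*√2 (E = √(-2) = I*√2 ≈ 1.4142*I)
Y(u, t) = 8/(-2 + 8/(t + I*√2)) (Y(u, t) = 8/(-2 + (7 + 1)/(I*√2 + t)) = 8/(-2 + 8/(t + I*√2)))
45 - 38*Y(-8, 13) = 45 - 152*(-1*13 - I*√2)/(-4 + 13 + I*√2) = 45 - 152*(-13 - I*√2)/(9 + I*√2)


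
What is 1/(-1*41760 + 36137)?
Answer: -1/5623 ≈ -0.00017784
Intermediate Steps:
1/(-1*41760 + 36137) = 1/(-41760 + 36137) = 1/(-5623) = -1/5623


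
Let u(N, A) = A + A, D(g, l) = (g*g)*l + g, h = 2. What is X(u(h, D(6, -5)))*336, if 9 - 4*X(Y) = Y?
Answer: 29988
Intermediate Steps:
D(g, l) = g + l*g² (D(g, l) = g²*l + g = l*g² + g = g + l*g²)
u(N, A) = 2*A
X(Y) = 9/4 - Y/4
X(u(h, D(6, -5)))*336 = (9/4 - 6*(1 + 6*(-5))/2)*336 = (9/4 - 6*(1 - 30)/2)*336 = (9/4 - 6*(-29)/2)*336 = (9/4 - (-174)/2)*336 = (9/4 - ¼*(-348))*336 = (9/4 + 87)*336 = (357/4)*336 = 29988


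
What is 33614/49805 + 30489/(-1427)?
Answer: -210076781/10153105 ≈ -20.691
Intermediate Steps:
33614/49805 + 30489/(-1427) = 33614*(1/49805) + 30489*(-1/1427) = 4802/7115 - 30489/1427 = -210076781/10153105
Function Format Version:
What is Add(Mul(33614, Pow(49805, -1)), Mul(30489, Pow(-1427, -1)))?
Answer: Rational(-210076781, 10153105) ≈ -20.691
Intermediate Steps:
Add(Mul(33614, Pow(49805, -1)), Mul(30489, Pow(-1427, -1))) = Add(Mul(33614, Rational(1, 49805)), Mul(30489, Rational(-1, 1427))) = Add(Rational(4802, 7115), Rational(-30489, 1427)) = Rational(-210076781, 10153105)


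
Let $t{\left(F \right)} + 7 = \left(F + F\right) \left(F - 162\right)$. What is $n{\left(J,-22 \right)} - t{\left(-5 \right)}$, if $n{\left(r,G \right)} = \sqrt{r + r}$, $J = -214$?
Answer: $-1663 + 2 i \sqrt{107} \approx -1663.0 + 20.688 i$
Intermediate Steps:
$n{\left(r,G \right)} = \sqrt{2} \sqrt{r}$ ($n{\left(r,G \right)} = \sqrt{2 r} = \sqrt{2} \sqrt{r}$)
$t{\left(F \right)} = -7 + 2 F \left(-162 + F\right)$ ($t{\left(F \right)} = -7 + \left(F + F\right) \left(F - 162\right) = -7 + 2 F \left(-162 + F\right)$)
$n{\left(J,-22 \right)} - t{\left(-5 \right)} = \sqrt{2} \sqrt{-214} - \left(-7 - -1620 + 2 \left(-5\right)^{2}\right) = \sqrt{2} i \sqrt{214} - \left(-7 + 1620 + 2 \cdot 25\right) = 2 i \sqrt{107} - \left(-7 + 1620 + 50\right) = 2 i \sqrt{107} - 1663 = -1663 + 2 i \sqrt{107}$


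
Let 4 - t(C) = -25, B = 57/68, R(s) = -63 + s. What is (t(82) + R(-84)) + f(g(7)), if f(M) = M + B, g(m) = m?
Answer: -7491/68 ≈ -110.16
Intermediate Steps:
B = 57/68 (B = 57*(1/68) = 57/68 ≈ 0.83823)
t(C) = 29 (t(C) = 4 - 1*(-25) = 4 + 25 = 29)
f(M) = 57/68 + M (f(M) = M + 57/68 = 57/68 + M)
(t(82) + R(-84)) + f(g(7)) = (29 + (-63 - 84)) + (57/68 + 7) = (29 - 147) + 533/68 = -118 + 533/68 = -7491/68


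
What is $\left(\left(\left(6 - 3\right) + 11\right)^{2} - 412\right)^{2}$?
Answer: $46656$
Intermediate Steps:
$\left(\left(\left(6 - 3\right) + 11\right)^{2} - 412\right)^{2} = \left(\left(3 + 11\right)^{2} - 412\right)^{2} = \left(14^{2} - 412\right)^{2} = \left(196 - 412\right)^{2} = \left(-216\right)^{2} = 46656$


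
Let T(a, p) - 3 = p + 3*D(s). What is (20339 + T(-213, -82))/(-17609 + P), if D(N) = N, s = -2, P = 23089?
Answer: 10127/2740 ≈ 3.6960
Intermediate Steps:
T(a, p) = -3 + p (T(a, p) = 3 + (p + 3*(-2)) = 3 + (p - 6) = 3 + (-6 + p) = -3 + p)
(20339 + T(-213, -82))/(-17609 + P) = (20339 + (-3 - 82))/(-17609 + 23089) = (20339 - 85)/5480 = 20254*(1/5480) = 10127/2740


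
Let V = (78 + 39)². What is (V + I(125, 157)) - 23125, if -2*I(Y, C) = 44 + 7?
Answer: -18923/2 ≈ -9461.5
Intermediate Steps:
I(Y, C) = -51/2 (I(Y, C) = -(44 + 7)/2 = -½*51 = -51/2)
V = 13689 (V = 117² = 13689)
(V + I(125, 157)) - 23125 = (13689 - 51/2) - 23125 = 27327/2 - 23125 = -18923/2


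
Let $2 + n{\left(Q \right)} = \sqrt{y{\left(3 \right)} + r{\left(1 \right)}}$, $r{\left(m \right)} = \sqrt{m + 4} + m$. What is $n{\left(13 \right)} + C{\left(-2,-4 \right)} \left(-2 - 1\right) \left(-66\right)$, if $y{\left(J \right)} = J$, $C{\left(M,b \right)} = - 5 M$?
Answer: $1978 + \sqrt{4 + \sqrt{5}} \approx 1980.5$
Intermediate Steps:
$r{\left(m \right)} = m + \sqrt{4 + m}$ ($r{\left(m \right)} = \sqrt{4 + m} + m = m + \sqrt{4 + m}$)
$n{\left(Q \right)} = -2 + \sqrt{4 + \sqrt{5}}$ ($n{\left(Q \right)} = -2 + \sqrt{3 + \left(1 + \sqrt{4 + 1}\right)} = -2 + \sqrt{3 + \left(1 + \sqrt{5}\right)} = -2 + \sqrt{4 + \sqrt{5}}$)
$n{\left(13 \right)} + C{\left(-2,-4 \right)} \left(-2 - 1\right) \left(-66\right) = \left(-2 + \sqrt{4 + \sqrt{5}}\right) + \left(-5\right) \left(-2\right) \left(-2 - 1\right) \left(-66\right) = \left(-2 + \sqrt{4 + \sqrt{5}}\right) + 10 \left(-3\right) \left(-66\right) = \left(-2 + \sqrt{4 + \sqrt{5}}\right) - -1980 = \left(-2 + \sqrt{4 + \sqrt{5}}\right) + 1980 = 1978 + \sqrt{4 + \sqrt{5}}$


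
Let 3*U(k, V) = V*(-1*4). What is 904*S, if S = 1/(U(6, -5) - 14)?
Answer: -1356/11 ≈ -123.27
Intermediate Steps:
U(k, V) = -4*V/3 (U(k, V) = (V*(-1*4))/3 = (V*(-4))/3 = (-4*V)/3 = -4*V/3)
S = -3/22 (S = 1/(-4/3*(-5) - 14) = 1/(20/3 - 14) = 1/(-22/3) = -3/22 ≈ -0.13636)
904*S = 904*(-3/22) = -1356/11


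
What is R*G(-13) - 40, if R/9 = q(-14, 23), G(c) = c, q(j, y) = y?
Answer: -2731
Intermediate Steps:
R = 207 (R = 9*23 = 207)
R*G(-13) - 40 = 207*(-13) - 40 = -2691 - 40 = -2731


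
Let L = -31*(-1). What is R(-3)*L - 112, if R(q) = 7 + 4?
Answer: 229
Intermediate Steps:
R(q) = 11
L = 31
R(-3)*L - 112 = 11*31 - 112 = 341 - 112 = 229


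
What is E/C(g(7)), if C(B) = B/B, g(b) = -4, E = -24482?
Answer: -24482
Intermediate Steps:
C(B) = 1
E/C(g(7)) = -24482/1 = -24482*1 = -24482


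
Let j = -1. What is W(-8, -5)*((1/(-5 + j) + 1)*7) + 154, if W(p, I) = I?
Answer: 749/6 ≈ 124.83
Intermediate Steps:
W(-8, -5)*((1/(-5 + j) + 1)*7) + 154 = -5*(1/(-5 - 1) + 1)*7 + 154 = -5*(1/(-6) + 1)*7 + 154 = -5*(-⅙ + 1)*7 + 154 = -25*7/6 + 154 = -5*35/6 + 154 = -175/6 + 154 = 749/6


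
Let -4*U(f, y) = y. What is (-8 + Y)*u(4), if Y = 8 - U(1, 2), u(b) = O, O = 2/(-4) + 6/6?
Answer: 1/4 ≈ 0.25000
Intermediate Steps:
U(f, y) = -y/4
O = 1/2 (O = 2*(-1/4) + 6*(1/6) = -1/2 + 1 = 1/2 ≈ 0.50000)
u(b) = 1/2
Y = 17/2 (Y = 8 - (-1)*2/4 = 8 - 1*(-1/2) = 8 + 1/2 = 17/2 ≈ 8.5000)
(-8 + Y)*u(4) = (-8 + 17/2)*(1/2) = (1/2)*(1/2) = 1/4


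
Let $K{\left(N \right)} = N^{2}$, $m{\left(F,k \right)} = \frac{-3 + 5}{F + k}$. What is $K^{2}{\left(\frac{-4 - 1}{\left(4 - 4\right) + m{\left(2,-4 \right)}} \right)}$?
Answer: $625$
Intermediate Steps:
$m{\left(F,k \right)} = \frac{2}{F + k}$
$K^{2}{\left(\frac{-4 - 1}{\left(4 - 4\right) + m{\left(2,-4 \right)}} \right)} = \left(\left(\frac{-4 - 1}{\left(4 - 4\right) + \frac{2}{2 - 4}}\right)^{2}\right)^{2} = \left(\left(- \frac{5}{\left(4 - 4\right) + \frac{2}{-2}}\right)^{2}\right)^{2} = \left(\left(- \frac{5}{0 + 2 \left(- \frac{1}{2}\right)}\right)^{2}\right)^{2} = \left(\left(- \frac{5}{0 - 1}\right)^{2}\right)^{2} = \left(\left(- \frac{5}{-1}\right)^{2}\right)^{2} = \left(\left(\left(-5\right) \left(-1\right)\right)^{2}\right)^{2} = \left(5^{2}\right)^{2} = 25^{2} = 625$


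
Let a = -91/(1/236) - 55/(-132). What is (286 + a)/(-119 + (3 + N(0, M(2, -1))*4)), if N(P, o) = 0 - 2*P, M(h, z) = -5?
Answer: 254275/1392 ≈ 182.67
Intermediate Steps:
N(P, o) = -2*P
a = -257707/12 (a = -91/1/236 - 55*(-1/132) = -91*236 + 5/12 = -21476 + 5/12 = -257707/12 ≈ -21476.)
(286 + a)/(-119 + (3 + N(0, M(2, -1))*4)) = (286 - 257707/12)/(-119 + (3 - 2*0*4)) = -254275/(12*(-119 + (3 + 0*4))) = -254275/(12*(-119 + (3 + 0))) = -254275/(12*(-119 + 3)) = -254275/12/(-116) = -254275/12*(-1/116) = 254275/1392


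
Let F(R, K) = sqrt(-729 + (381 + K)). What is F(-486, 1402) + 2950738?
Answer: 2950738 + sqrt(1054) ≈ 2.9508e+6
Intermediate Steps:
F(R, K) = sqrt(-348 + K)
F(-486, 1402) + 2950738 = sqrt(-348 + 1402) + 2950738 = sqrt(1054) + 2950738 = 2950738 + sqrt(1054)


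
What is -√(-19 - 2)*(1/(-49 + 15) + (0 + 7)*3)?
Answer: -713*I*√21/34 ≈ -96.099*I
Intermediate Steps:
-√(-19 - 2)*(1/(-49 + 15) + (0 + 7)*3) = -√(-21)*(1/(-34) + 7*3) = -I*√21*(-1/34 + 21) = -I*√21*713/34 = -713*I*√21/34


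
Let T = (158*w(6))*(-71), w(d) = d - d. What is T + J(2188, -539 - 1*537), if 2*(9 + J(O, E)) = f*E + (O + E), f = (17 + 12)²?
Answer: -451911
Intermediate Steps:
w(d) = 0
f = 841 (f = 29² = 841)
J(O, E) = -9 + O/2 + 421*E (J(O, E) = -9 + (841*E + (O + E))/2 = -9 + (841*E + (E + O))/2 = -9 + (O + 842*E)/2 = -9 + (O/2 + 421*E) = -9 + O/2 + 421*E)
T = 0 (T = (158*0)*(-71) = 0*(-71) = 0)
T + J(2188, -539 - 1*537) = 0 + (-9 + (½)*2188 + 421*(-539 - 1*537)) = 0 + (-9 + 1094 + 421*(-539 - 537)) = 0 + (-9 + 1094 + 421*(-1076)) = 0 + (-9 + 1094 - 452996) = 0 - 451911 = -451911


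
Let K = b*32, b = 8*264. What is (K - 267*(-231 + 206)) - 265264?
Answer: -191005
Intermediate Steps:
b = 2112
K = 67584 (K = 2112*32 = 67584)
(K - 267*(-231 + 206)) - 265264 = (67584 - 267*(-231 + 206)) - 265264 = (67584 - 267*(-25)) - 265264 = (67584 + 6675) - 265264 = 74259 - 265264 = -191005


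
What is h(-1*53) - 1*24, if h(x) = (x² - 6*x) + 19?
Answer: 3122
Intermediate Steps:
h(x) = 19 + x² - 6*x
h(-1*53) - 1*24 = (19 + (-1*53)² - (-6)*53) - 1*24 = (19 + (-53)² - 6*(-53)) - 24 = (19 + 2809 + 318) - 24 = 3146 - 24 = 3122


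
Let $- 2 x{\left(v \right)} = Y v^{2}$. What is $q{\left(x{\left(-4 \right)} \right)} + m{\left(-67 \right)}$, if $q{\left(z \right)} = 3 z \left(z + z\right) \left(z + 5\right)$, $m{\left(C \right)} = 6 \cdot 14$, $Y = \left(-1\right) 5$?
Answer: $432084$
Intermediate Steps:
$Y = -5$
$m{\left(C \right)} = 84$
$x{\left(v \right)} = \frac{5 v^{2}}{2}$ ($x{\left(v \right)} = - \frac{\left(-5\right) v^{2}}{2} = \frac{5 v^{2}}{2}$)
$q{\left(z \right)} = 6 z^{2} \left(5 + z\right)$ ($q{\left(z \right)} = 3 z 2 z \left(5 + z\right) = 6 z^{2} \left(5 + z\right)$)
$q{\left(x{\left(-4 \right)} \right)} + m{\left(-67 \right)} = 6 \left(\frac{5 \left(-4\right)^{2}}{2}\right)^{2} \left(5 + \frac{5 \left(-4\right)^{2}}{2}\right) + 84 = 6 \left(\frac{5}{2} \cdot 16\right)^{2} \left(5 + \frac{5}{2} \cdot 16\right) + 84 = 6 \cdot 40^{2} \left(5 + 40\right) + 84 = 6 \cdot 1600 \cdot 45 + 84 = 432000 + 84 = 432084$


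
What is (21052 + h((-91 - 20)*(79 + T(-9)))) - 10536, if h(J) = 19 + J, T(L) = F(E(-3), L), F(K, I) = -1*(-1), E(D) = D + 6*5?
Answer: 1655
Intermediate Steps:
E(D) = 30 + D (E(D) = D + 30 = 30 + D)
F(K, I) = 1
T(L) = 1
(21052 + h((-91 - 20)*(79 + T(-9)))) - 10536 = (21052 + (19 + (-91 - 20)*(79 + 1))) - 10536 = (21052 + (19 - 111*80)) - 10536 = (21052 + (19 - 8880)) - 10536 = (21052 - 8861) - 10536 = 12191 - 10536 = 1655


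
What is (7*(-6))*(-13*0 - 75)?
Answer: 3150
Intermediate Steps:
(7*(-6))*(-13*0 - 75) = -42*(0 - 75) = -42*(-75) = 3150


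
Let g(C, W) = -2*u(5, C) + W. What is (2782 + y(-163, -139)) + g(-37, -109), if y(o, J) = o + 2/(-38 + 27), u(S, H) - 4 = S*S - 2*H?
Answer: 25342/11 ≈ 2303.8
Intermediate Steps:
u(S, H) = 4 + S² - 2*H (u(S, H) = 4 + (S*S - 2*H) = 4 + (S² - 2*H) = 4 + S² - 2*H)
g(C, W) = -58 + W + 4*C (g(C, W) = -2*(4 + 5² - 2*C) + W = -2*(4 + 25 - 2*C) + W = -2*(29 - 2*C) + W = (-58 + 4*C) + W = -58 + W + 4*C)
y(o, J) = -2/11 + o (y(o, J) = o + 2/(-11) = o - 1/11*2 = o - 2/11 = -2/11 + o)
(2782 + y(-163, -139)) + g(-37, -109) = (2782 + (-2/11 - 163)) + (-58 - 109 + 4*(-37)) = (2782 - 1795/11) + (-58 - 109 - 148) = 28807/11 - 315 = 25342/11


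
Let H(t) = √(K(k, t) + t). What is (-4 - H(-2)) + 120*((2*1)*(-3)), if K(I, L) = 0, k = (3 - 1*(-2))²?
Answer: -724 - I*√2 ≈ -724.0 - 1.4142*I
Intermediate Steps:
k = 25 (k = (3 + 2)² = 5² = 25)
H(t) = √t (H(t) = √(0 + t) = √t)
(-4 - H(-2)) + 120*((2*1)*(-3)) = (-4 - √(-2)) + 120*((2*1)*(-3)) = (-4 - I*√2) + 120*(2*(-3)) = (-4 - I*√2) + 120*(-6) = (-4 - I*√2) - 720 = -724 - I*√2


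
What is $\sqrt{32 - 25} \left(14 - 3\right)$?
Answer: $11 \sqrt{7} \approx 29.103$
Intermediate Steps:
$\sqrt{32 - 25} \left(14 - 3\right) = \sqrt{7} \left(14 - 3\right) = \sqrt{7} \cdot 11 = 11 \sqrt{7}$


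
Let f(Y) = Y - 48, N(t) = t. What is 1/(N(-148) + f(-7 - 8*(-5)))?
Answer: -1/163 ≈ -0.0061350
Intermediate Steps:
f(Y) = -48 + Y
1/(N(-148) + f(-7 - 8*(-5))) = 1/(-148 + (-48 + (-7 - 8*(-5)))) = 1/(-148 + (-48 + (-7 + 40))) = 1/(-148 + (-48 + 33)) = 1/(-148 - 15) = 1/(-163) = -1/163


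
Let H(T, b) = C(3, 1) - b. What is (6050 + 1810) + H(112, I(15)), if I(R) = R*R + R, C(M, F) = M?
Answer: 7623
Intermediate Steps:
I(R) = R + R² (I(R) = R² + R = R + R²)
H(T, b) = 3 - b
(6050 + 1810) + H(112, I(15)) = (6050 + 1810) + (3 - 15*(1 + 15)) = 7860 + (3 - 15*16) = 7860 + (3 - 1*240) = 7860 + (3 - 240) = 7860 - 237 = 7623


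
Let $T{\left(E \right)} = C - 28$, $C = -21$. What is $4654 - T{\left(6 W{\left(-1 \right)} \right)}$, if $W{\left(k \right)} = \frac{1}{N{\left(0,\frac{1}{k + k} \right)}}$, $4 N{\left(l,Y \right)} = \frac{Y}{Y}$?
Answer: $4703$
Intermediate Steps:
$N{\left(l,Y \right)} = \frac{1}{4}$ ($N{\left(l,Y \right)} = \frac{Y \frac{1}{Y}}{4} = \frac{1}{4} \cdot 1 = \frac{1}{4}$)
$W{\left(k \right)} = 4$ ($W{\left(k \right)} = \frac{1}{\frac{1}{4}} = 4$)
$T{\left(E \right)} = -49$ ($T{\left(E \right)} = -21 - 28 = -49$)
$4654 - T{\left(6 W{\left(-1 \right)} \right)} = 4654 - -49 = 4654 + 49 = 4703$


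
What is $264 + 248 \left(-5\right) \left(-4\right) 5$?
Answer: $25064$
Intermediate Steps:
$264 + 248 \left(-5\right) \left(-4\right) 5 = 264 + 248 \cdot 20 \cdot 5 = 264 + 248 \cdot 100 = 264 + 24800 = 25064$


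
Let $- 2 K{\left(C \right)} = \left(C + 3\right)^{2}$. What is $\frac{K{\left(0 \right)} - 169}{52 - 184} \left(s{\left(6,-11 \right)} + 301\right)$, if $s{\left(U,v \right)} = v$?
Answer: $\frac{50315}{132} \approx 381.17$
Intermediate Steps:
$K{\left(C \right)} = - \frac{\left(3 + C\right)^{2}}{2}$ ($K{\left(C \right)} = - \frac{\left(C + 3\right)^{2}}{2} = - \frac{\left(3 + C\right)^{2}}{2}$)
$\frac{K{\left(0 \right)} - 169}{52 - 184} \left(s{\left(6,-11 \right)} + 301\right) = \frac{- \frac{\left(3 + 0\right)^{2}}{2} - 169}{52 - 184} \left(-11 + 301\right) = \frac{- \frac{3^{2}}{2} - 169}{-132} \cdot 290 = \left(\left(- \frac{1}{2}\right) 9 - 169\right) \left(- \frac{1}{132}\right) 290 = \left(- \frac{9}{2} - 169\right) \left(- \frac{1}{132}\right) 290 = \left(- \frac{347}{2}\right) \left(- \frac{1}{132}\right) 290 = \frac{347}{264} \cdot 290 = \frac{50315}{132}$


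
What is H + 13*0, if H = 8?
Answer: 8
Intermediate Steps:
H + 13*0 = 8 + 13*0 = 8 + 0 = 8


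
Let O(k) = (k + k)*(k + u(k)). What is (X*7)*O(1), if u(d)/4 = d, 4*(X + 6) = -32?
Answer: -980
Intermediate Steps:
X = -14 (X = -6 + (1/4)*(-32) = -6 - 8 = -14)
u(d) = 4*d
O(k) = 10*k**2 (O(k) = (k + k)*(k + 4*k) = (2*k)*(5*k) = 10*k**2)
(X*7)*O(1) = (-14*7)*(10*1**2) = -980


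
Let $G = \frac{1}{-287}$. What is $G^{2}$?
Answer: $\frac{1}{82369} \approx 1.214 \cdot 10^{-5}$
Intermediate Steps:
$G = - \frac{1}{287} \approx -0.0034843$
$G^{2} = \left(- \frac{1}{287}\right)^{2} = \frac{1}{82369}$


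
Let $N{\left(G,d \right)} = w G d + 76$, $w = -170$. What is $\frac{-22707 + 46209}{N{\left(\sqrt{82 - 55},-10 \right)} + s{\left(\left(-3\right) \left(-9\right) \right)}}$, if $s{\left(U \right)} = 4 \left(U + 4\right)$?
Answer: $- \frac{11751}{194975} + \frac{599301 \sqrt{3}}{389950} \approx 2.6017$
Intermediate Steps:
$N{\left(G,d \right)} = 76 - 170 G d$ ($N{\left(G,d \right)} = - 170 G d + 76 = 76 - 170 G d$)
$s{\left(U \right)} = 16 + 4 U$ ($s{\left(U \right)} = 4 \left(4 + U\right) = 16 + 4 U$)
$\frac{-22707 + 46209}{N{\left(\sqrt{82 - 55},-10 \right)} + s{\left(\left(-3\right) \left(-9\right) \right)}} = \frac{-22707 + 46209}{\left(76 - 170 \sqrt{82 - 55} \left(-10\right)\right) + \left(16 + 4 \left(\left(-3\right) \left(-9\right)\right)\right)} = \frac{23502}{\left(76 - 170 \sqrt{27} \left(-10\right)\right) + \left(16 + 4 \cdot 27\right)} = \frac{23502}{\left(76 - 170 \cdot 3 \sqrt{3} \left(-10\right)\right) + \left(16 + 108\right)} = \frac{23502}{\left(76 + 5100 \sqrt{3}\right) + 124} = \frac{23502}{200 + 5100 \sqrt{3}}$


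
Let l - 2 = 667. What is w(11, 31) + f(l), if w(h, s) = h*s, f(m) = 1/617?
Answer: 210398/617 ≈ 341.00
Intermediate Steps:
l = 669 (l = 2 + 667 = 669)
f(m) = 1/617
w(11, 31) + f(l) = 11*31 + 1/617 = 341 + 1/617 = 210398/617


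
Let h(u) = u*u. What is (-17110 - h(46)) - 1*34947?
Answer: -54173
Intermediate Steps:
h(u) = u²
(-17110 - h(46)) - 1*34947 = (-17110 - 1*46²) - 1*34947 = (-17110 - 1*2116) - 34947 = (-17110 - 2116) - 34947 = -19226 - 34947 = -54173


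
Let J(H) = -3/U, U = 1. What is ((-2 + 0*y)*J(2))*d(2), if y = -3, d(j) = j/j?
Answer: 6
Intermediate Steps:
d(j) = 1
J(H) = -3 (J(H) = -3/1 = -3*1 = -3)
((-2 + 0*y)*J(2))*d(2) = ((-2 + 0*(-3))*(-3))*1 = ((-2 + 0)*(-3))*1 = -2*(-3)*1 = 6*1 = 6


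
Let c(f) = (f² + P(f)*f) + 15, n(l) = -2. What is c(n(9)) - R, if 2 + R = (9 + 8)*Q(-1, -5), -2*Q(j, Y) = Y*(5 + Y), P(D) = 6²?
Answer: -51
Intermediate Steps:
P(D) = 36
Q(j, Y) = -Y*(5 + Y)/2
c(f) = 15 + f² + 36*f (c(f) = (f² + 36*f) + 15 = 15 + f² + 36*f)
R = -2 (R = -2 + (9 + 8)*(-½*(-5)*(5 - 5)) = -2 + 17*(-½*(-5)*0) = -2 + 17*0 = -2 + 0 = -2)
c(n(9)) - R = (15 + (-2)² + 36*(-2)) - 1*(-2) = (15 + 4 - 72) + 2 = -53 + 2 = -51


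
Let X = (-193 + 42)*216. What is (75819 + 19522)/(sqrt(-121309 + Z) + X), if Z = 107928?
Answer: -3109642056/1063816837 - 95341*I*sqrt(13381)/1063816837 ≈ -2.9231 - 0.010367*I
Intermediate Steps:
X = -32616 (X = -151*216 = -32616)
(75819 + 19522)/(sqrt(-121309 + Z) + X) = (75819 + 19522)/(sqrt(-121309 + 107928) - 32616) = 95341/(sqrt(-13381) - 32616) = 95341/(I*sqrt(13381) - 32616) = 95341/(-32616 + I*sqrt(13381))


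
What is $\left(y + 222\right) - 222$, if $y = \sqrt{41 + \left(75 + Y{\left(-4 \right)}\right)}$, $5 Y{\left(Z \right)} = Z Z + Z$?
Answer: $\frac{4 \sqrt{185}}{5} \approx 10.881$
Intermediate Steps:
$Y{\left(Z \right)} = \frac{Z}{5} + \frac{Z^{2}}{5}$ ($Y{\left(Z \right)} = \frac{Z Z + Z}{5} = \frac{Z^{2} + Z}{5} = \frac{Z + Z^{2}}{5} = \frac{Z}{5} + \frac{Z^{2}}{5}$)
$y = \frac{4 \sqrt{185}}{5}$ ($y = \sqrt{41 + \left(75 + \frac{1}{5} \left(-4\right) \left(1 - 4\right)\right)} = \sqrt{41 + \left(75 + \frac{1}{5} \left(-4\right) \left(-3\right)\right)} = \sqrt{41 + \left(75 + \frac{12}{5}\right)} = \sqrt{41 + \frac{387}{5}} = \sqrt{\frac{592}{5}} = \frac{4 \sqrt{185}}{5} \approx 10.881$)
$\left(y + 222\right) - 222 = \left(\frac{4 \sqrt{185}}{5} + 222\right) - 222 = \left(222 + \frac{4 \sqrt{185}}{5}\right) - 222 = \frac{4 \sqrt{185}}{5}$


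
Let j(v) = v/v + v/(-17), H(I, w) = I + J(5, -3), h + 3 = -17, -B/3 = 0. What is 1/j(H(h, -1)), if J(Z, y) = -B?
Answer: 17/37 ≈ 0.45946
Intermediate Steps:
B = 0 (B = -3*0 = 0)
J(Z, y) = 0 (J(Z, y) = -1*0 = 0)
h = -20 (h = -3 - 17 = -20)
H(I, w) = I (H(I, w) = I + 0 = I)
j(v) = 1 - v/17 (j(v) = 1 + v*(-1/17) = 1 - v/17)
1/j(H(h, -1)) = 1/(1 - 1/17*(-20)) = 1/(1 + 20/17) = 1/(37/17) = 17/37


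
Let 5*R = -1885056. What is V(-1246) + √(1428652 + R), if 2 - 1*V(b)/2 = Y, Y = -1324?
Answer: 2652 + 2*√6572755/5 ≈ 3677.5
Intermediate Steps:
R = -1885056/5 (R = (⅕)*(-1885056) = -1885056/5 ≈ -3.7701e+5)
V(b) = 2652 (V(b) = 4 - 2*(-1324) = 4 + 2648 = 2652)
V(-1246) + √(1428652 + R) = 2652 + √(1428652 - 1885056/5) = 2652 + √(5258204/5) = 2652 + 2*√6572755/5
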